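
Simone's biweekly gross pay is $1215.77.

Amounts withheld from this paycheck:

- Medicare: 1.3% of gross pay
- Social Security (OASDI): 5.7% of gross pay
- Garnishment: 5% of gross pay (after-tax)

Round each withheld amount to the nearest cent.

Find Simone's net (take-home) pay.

$1069.87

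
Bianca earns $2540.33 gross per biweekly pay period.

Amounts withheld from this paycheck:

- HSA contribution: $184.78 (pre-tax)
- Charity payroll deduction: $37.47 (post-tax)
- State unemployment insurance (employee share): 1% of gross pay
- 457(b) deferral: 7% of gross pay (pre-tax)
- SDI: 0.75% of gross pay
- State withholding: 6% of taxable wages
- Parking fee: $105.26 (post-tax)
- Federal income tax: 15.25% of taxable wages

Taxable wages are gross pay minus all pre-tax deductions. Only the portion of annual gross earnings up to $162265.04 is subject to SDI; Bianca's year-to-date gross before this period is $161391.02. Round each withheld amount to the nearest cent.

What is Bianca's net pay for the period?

457(b) deferral: $2540.33 × 0.07 = $177.82
HSA contribution: $184.78
Pre-tax total = $177.82 + $184.78 = $362.60
Taxable wages = $2540.33 − $362.60 = $2177.73
State withholding: $2177.73 × 0.06 = $130.66
Federal income tax: $2177.73 × 0.1525 = $332.10
SDI: only $162265.04 − $161391.02 = $874.02 of this check is subject → $874.02 × 0.0075 = $6.56
State unemployment insurance (employee share): $2540.33 × 0.01 = $25.40
Charity payroll deduction: $37.47
Parking fee: $105.26
Total deductions = $177.82 + $184.78 + $130.66 + $332.10 + $6.56 + $25.40 + $37.47 + $105.26 = $1000.05
Net pay = $2540.33 − $1000.05 = $1540.28

$1540.28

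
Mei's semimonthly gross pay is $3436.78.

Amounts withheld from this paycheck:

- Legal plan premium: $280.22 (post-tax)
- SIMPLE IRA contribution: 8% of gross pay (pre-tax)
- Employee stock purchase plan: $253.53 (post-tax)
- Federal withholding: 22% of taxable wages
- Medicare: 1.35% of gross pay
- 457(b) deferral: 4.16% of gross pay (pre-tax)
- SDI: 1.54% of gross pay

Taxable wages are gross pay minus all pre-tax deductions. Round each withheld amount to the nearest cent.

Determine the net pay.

$1721.64

SIMPLE IRA contribution: $3436.78 × 0.08 = $274.94
457(b) deferral: $3436.78 × 0.0416 = $142.97
Pre-tax total = $274.94 + $142.97 = $417.91
Taxable wages = $3436.78 − $417.91 = $3018.87
Federal withholding: $3018.87 × 0.22 = $664.15
Medicare: $3436.78 × 0.0135 = $46.40
SDI: $3436.78 × 0.0154 = $52.93
Employee stock purchase plan: $253.53
Legal plan premium: $280.22
Total deductions = $274.94 + $142.97 + $664.15 + $46.40 + $52.93 + $253.53 + $280.22 = $1715.14
Net pay = $3436.78 − $1715.14 = $1721.64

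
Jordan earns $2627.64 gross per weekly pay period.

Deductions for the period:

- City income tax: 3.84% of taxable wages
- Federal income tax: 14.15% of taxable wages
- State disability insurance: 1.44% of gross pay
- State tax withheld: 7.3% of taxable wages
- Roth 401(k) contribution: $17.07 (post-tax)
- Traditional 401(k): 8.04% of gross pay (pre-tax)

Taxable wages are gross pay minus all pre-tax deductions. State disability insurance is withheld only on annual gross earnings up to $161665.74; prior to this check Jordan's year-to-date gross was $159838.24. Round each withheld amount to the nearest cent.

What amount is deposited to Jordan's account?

$1761.88

Traditional 401(k): $2627.64 × 0.0804 = $211.26
Taxable wages = $2627.64 − $211.26 = $2416.38
City income tax: $2416.38 × 0.0384 = $92.79
State tax withheld: $2416.38 × 0.073 = $176.40
Federal income tax: $2416.38 × 0.1415 = $341.92
State disability insurance: only $161665.74 − $159838.24 = $1827.50 of this check is subject → $1827.50 × 0.0144 = $26.32
Roth 401(k) contribution: $17.07
Total deductions = $211.26 + $92.79 + $176.40 + $341.92 + $26.32 + $17.07 = $865.76
Net pay = $2627.64 − $865.76 = $1761.88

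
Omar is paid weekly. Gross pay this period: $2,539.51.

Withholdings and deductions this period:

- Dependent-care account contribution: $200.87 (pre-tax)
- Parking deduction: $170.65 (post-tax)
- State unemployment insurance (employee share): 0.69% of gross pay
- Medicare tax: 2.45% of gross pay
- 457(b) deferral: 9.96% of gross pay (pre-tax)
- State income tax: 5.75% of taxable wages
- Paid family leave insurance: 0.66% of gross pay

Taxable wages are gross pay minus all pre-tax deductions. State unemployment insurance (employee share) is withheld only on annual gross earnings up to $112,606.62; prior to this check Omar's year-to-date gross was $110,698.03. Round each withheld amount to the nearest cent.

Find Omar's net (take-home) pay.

457(b) deferral: $2,539.51 × 0.0996 = $252.94
Dependent-care account contribution: $200.87
Pre-tax total = $252.94 + $200.87 = $453.81
Taxable wages = $2,539.51 − $453.81 = $2,085.70
State income tax: $2,085.70 × 0.0575 = $119.93
Paid family leave insurance: $2,539.51 × 0.0066 = $16.76
Medicare tax: $2,539.51 × 0.0245 = $62.22
State unemployment insurance (employee share): only $112,606.62 − $110,698.03 = $1,908.59 of this check is subject → $1,908.59 × 0.0069 = $13.17
Parking deduction: $170.65
Total deductions = $252.94 + $200.87 + $119.93 + $16.76 + $62.22 + $13.17 + $170.65 = $836.54
Net pay = $2,539.51 − $836.54 = $1,702.97

$1,702.97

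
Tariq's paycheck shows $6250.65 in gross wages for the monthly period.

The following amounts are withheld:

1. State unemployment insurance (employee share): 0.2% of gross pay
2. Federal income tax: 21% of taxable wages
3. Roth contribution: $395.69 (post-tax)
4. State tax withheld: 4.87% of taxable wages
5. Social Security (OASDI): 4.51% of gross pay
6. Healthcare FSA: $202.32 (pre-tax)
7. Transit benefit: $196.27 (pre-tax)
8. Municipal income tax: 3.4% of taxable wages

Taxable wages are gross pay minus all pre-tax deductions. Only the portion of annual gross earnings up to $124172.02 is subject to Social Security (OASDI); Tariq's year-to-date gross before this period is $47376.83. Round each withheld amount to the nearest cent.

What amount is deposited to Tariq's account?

$3449.07

Healthcare FSA: $202.32
Transit benefit: $196.27
Pre-tax total = $202.32 + $196.27 = $398.59
Taxable wages = $6250.65 − $398.59 = $5852.06
Federal income tax: $5852.06 × 0.21 = $1228.93
Municipal income tax: $5852.06 × 0.034 = $198.97
State tax withheld: $5852.06 × 0.0487 = $285.00
Social Security (OASDI): cap not yet reached, full $6250.65 is subject → $6250.65 × 0.0451 = $281.90
State unemployment insurance (employee share): $6250.65 × 0.002 = $12.50
Roth contribution: $395.69
Total deductions = $202.32 + $196.27 + $1228.93 + $198.97 + $285.00 + $281.90 + $12.50 + $395.69 = $2801.58
Net pay = $6250.65 − $2801.58 = $3449.07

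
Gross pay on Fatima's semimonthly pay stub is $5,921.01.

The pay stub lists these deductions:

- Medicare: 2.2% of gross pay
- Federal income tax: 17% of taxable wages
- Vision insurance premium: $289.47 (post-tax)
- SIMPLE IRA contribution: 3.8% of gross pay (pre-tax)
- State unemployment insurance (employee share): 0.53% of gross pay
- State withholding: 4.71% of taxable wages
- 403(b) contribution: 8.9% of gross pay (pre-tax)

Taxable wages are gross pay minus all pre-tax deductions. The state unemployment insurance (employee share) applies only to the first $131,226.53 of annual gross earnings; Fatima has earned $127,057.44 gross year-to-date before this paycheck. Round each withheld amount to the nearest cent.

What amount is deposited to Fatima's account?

SIMPLE IRA contribution: $5,921.01 × 0.038 = $225.00
403(b) contribution: $5,921.01 × 0.089 = $526.97
Pre-tax total = $225.00 + $526.97 = $751.97
Taxable wages = $5,921.01 − $751.97 = $5,169.04
Federal income tax: $5,169.04 × 0.17 = $878.74
State withholding: $5,169.04 × 0.0471 = $243.46
Medicare: $5,921.01 × 0.022 = $130.26
State unemployment insurance (employee share): only $131,226.53 − $127,057.44 = $4,169.09 of this check is subject → $4,169.09 × 0.0053 = $22.10
Vision insurance premium: $289.47
Total deductions = $225.00 + $526.97 + $878.74 + $243.46 + $130.26 + $22.10 + $289.47 = $2,316.00
Net pay = $5,921.01 − $2,316.00 = $3,605.01

$3,605.01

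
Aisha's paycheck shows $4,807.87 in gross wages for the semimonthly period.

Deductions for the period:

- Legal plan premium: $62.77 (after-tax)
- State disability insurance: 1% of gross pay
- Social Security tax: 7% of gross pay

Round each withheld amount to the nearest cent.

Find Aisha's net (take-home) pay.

$4,360.47

Social Security tax: $4,807.87 × 0.07 = $336.55
State disability insurance: $4,807.87 × 0.01 = $48.08
Legal plan premium: $62.77
Total deductions = $336.55 + $48.08 + $62.77 = $447.40
Net pay = $4,807.87 − $447.40 = $4,360.47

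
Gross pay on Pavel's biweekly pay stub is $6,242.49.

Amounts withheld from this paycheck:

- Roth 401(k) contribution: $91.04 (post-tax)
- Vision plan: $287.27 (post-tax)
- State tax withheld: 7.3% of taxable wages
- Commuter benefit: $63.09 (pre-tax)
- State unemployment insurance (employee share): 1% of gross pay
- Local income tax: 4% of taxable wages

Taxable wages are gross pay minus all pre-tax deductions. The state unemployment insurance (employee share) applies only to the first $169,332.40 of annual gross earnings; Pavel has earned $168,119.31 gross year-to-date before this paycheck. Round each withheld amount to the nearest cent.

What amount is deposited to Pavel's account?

Commuter benefit: $63.09
Taxable wages = $6,242.49 − $63.09 = $6,179.40
Local income tax: $6,179.40 × 0.04 = $247.18
State tax withheld: $6,179.40 × 0.073 = $451.10
State unemployment insurance (employee share): only $169,332.40 − $168,119.31 = $1,213.09 of this check is subject → $1,213.09 × 0.01 = $12.13
Roth 401(k) contribution: $91.04
Vision plan: $287.27
Total deductions = $63.09 + $247.18 + $451.10 + $12.13 + $91.04 + $287.27 = $1,151.81
Net pay = $6,242.49 − $1,151.81 = $5,090.68

$5,090.68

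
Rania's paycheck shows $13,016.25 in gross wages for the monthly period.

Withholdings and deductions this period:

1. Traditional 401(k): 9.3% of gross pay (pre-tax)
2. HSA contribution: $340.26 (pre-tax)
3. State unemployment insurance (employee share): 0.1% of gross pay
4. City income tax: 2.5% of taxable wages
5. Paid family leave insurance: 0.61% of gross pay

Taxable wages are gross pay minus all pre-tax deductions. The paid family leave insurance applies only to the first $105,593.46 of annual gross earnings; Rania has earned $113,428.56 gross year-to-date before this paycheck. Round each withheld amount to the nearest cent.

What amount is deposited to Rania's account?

$11,165.82

HSA contribution: $340.26
Traditional 401(k): $13,016.25 × 0.093 = $1,210.51
Pre-tax total = $340.26 + $1,210.51 = $1,550.77
Taxable wages = $13,016.25 − $1,550.77 = $11,465.48
City income tax: $11,465.48 × 0.025 = $286.64
Paid family leave insurance: annual cap $105,593.46 already reached (YTD $113,428.56), so $0.00
State unemployment insurance (employee share): $13,016.25 × 0.001 = $13.02
Total deductions = $340.26 + $1,210.51 + $286.64 + $0.00 + $13.02 = $1,850.43
Net pay = $13,016.25 − $1,850.43 = $11,165.82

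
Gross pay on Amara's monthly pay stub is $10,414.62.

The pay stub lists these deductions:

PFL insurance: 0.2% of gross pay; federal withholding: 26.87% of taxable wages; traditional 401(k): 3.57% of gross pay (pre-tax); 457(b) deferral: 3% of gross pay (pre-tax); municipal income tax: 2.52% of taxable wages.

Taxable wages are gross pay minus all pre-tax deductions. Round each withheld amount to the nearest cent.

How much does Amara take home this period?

457(b) deferral: $10,414.62 × 0.03 = $312.44
Traditional 401(k): $10,414.62 × 0.0357 = $371.80
Pre-tax total = $312.44 + $371.80 = $684.24
Taxable wages = $10,414.62 − $684.24 = $9,730.38
Federal withholding: $9,730.38 × 0.2687 = $2,614.55
Municipal income tax: $9,730.38 × 0.0252 = $245.21
PFL insurance: $10,414.62 × 0.002 = $20.83
Total deductions = $312.44 + $371.80 + $2,614.55 + $245.21 + $20.83 = $3,564.83
Net pay = $10,414.62 − $3,564.83 = $6,849.79

$6,849.79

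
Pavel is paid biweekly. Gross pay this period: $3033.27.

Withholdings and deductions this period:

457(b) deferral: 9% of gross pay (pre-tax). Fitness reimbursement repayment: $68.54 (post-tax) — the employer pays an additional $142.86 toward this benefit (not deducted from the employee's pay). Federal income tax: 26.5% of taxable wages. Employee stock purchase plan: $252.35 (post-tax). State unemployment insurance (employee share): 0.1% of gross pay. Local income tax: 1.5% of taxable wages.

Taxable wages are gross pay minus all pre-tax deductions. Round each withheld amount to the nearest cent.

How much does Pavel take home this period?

457(b) deferral: $3033.27 × 0.09 = $272.99
Taxable wages = $3033.27 − $272.99 = $2760.28
Local income tax: $2760.28 × 0.015 = $41.40
Federal income tax: $2760.28 × 0.265 = $731.47
State unemployment insurance (employee share): $3033.27 × 0.001 = $3.03
Employee stock purchase plan: $252.35
Fitness reimbursement repayment: $68.54
(Employer's $142.86 toward fitness reimbursement repayment is not withheld from the employee.)
Total deductions = $272.99 + $41.40 + $731.47 + $3.03 + $252.35 + $68.54 = $1369.78
Net pay = $3033.27 − $1369.78 = $1663.49

$1663.49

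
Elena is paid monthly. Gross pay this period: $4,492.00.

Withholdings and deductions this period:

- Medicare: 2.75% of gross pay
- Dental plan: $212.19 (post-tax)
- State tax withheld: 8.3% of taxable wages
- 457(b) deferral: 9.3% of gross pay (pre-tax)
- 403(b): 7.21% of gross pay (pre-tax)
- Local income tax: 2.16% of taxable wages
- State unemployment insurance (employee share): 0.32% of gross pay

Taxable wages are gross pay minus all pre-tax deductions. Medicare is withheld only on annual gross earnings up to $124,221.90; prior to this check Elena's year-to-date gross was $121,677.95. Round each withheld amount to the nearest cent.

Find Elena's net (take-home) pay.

$3,061.56

457(b) deferral: $4,492.00 × 0.093 = $417.76
403(b): $4,492.00 × 0.0721 = $323.87
Pre-tax total = $417.76 + $323.87 = $741.63
Taxable wages = $4,492.00 − $741.63 = $3,750.37
Local income tax: $3,750.37 × 0.0216 = $81.01
State tax withheld: $3,750.37 × 0.083 = $311.28
Medicare: only $124,221.90 − $121,677.95 = $2,543.95 of this check is subject → $2,543.95 × 0.0275 = $69.96
State unemployment insurance (employee share): $4,492.00 × 0.0032 = $14.37
Dental plan: $212.19
Total deductions = $417.76 + $323.87 + $81.01 + $311.28 + $69.96 + $14.37 + $212.19 = $1,430.44
Net pay = $4,492.00 − $1,430.44 = $3,061.56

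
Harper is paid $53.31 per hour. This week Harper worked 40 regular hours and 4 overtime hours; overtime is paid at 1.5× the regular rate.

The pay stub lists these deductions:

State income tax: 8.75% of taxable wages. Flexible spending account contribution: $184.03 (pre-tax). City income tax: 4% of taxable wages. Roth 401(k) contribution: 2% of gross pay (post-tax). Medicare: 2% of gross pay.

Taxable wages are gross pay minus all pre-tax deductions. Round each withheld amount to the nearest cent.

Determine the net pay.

$1,880.93

Regular pay: 40 × $53.31 = $2,132.40
Overtime pay: 4 × $53.31 × 1.5 = $319.86
Gross pay = $2,132.40 + $319.86 = $2,452.26
Flexible spending account contribution: $184.03
Taxable wages = $2,452.26 − $184.03 = $2,268.23
City income tax: $2,268.23 × 0.04 = $90.73
State income tax: $2,268.23 × 0.0875 = $198.47
Medicare: $2,452.26 × 0.02 = $49.05
Roth 401(k) contribution: $2,452.26 × 0.02 = $49.05
Total deductions = $184.03 + $90.73 + $198.47 + $49.05 + $49.05 = $571.33
Net pay = $2,452.26 − $571.33 = $1,880.93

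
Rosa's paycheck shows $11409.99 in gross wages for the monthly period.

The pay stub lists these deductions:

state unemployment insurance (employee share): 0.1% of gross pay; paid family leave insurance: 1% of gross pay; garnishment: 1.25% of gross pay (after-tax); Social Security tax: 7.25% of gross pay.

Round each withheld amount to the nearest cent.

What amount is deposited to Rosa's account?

Paid family leave insurance: $11409.99 × 0.01 = $114.10
State unemployment insurance (employee share): $11409.99 × 0.001 = $11.41
Social Security tax: $11409.99 × 0.0725 = $827.22
Garnishment: $11409.99 × 0.0125 = $142.62
Total deductions = $114.10 + $11.41 + $827.22 + $142.62 = $1095.35
Net pay = $11409.99 − $1095.35 = $10314.64

$10314.64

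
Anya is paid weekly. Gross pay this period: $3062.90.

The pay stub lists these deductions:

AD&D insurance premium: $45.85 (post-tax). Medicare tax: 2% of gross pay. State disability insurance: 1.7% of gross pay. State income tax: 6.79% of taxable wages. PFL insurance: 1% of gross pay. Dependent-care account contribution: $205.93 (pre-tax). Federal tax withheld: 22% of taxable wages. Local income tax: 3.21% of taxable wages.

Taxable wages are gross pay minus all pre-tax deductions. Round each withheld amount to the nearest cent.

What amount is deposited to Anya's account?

Dependent-care account contribution: $205.93
Taxable wages = $3062.90 − $205.93 = $2856.97
Local income tax: $2856.97 × 0.0321 = $91.71
Federal tax withheld: $2856.97 × 0.22 = $628.53
State income tax: $2856.97 × 0.0679 = $193.99
State disability insurance: $3062.90 × 0.017 = $52.07
PFL insurance: $3062.90 × 0.01 = $30.63
Medicare tax: $3062.90 × 0.02 = $61.26
AD&D insurance premium: $45.85
Total deductions = $205.93 + $91.71 + $628.53 + $193.99 + $52.07 + $30.63 + $61.26 + $45.85 = $1309.97
Net pay = $3062.90 − $1309.97 = $1752.93

$1752.93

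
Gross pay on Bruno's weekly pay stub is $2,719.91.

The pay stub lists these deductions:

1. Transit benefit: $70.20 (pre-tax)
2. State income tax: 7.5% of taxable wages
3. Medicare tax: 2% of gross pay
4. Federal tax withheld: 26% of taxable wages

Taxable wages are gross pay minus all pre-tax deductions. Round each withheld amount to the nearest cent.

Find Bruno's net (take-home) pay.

Transit benefit: $70.20
Taxable wages = $2,719.91 − $70.20 = $2,649.71
Federal tax withheld: $2,649.71 × 0.26 = $688.92
State income tax: $2,649.71 × 0.075 = $198.73
Medicare tax: $2,719.91 × 0.02 = $54.40
Total deductions = $70.20 + $688.92 + $198.73 + $54.40 = $1,012.25
Net pay = $2,719.91 − $1,012.25 = $1,707.66

$1,707.66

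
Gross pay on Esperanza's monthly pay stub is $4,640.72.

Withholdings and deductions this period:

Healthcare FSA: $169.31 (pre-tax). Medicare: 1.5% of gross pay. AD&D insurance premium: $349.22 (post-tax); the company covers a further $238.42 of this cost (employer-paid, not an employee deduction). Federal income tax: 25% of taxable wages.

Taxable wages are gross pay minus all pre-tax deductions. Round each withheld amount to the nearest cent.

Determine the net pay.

Healthcare FSA: $169.31
Taxable wages = $4,640.72 − $169.31 = $4,471.41
Federal income tax: $4,471.41 × 0.25 = $1,117.85
Medicare: $4,640.72 × 0.015 = $69.61
AD&D insurance premium: $349.22
(Employer's $238.42 toward AD&D insurance premium is not withheld from the employee.)
Total deductions = $169.31 + $1,117.85 + $69.61 + $349.22 = $1,705.99
Net pay = $4,640.72 − $1,705.99 = $2,934.73

$2,934.73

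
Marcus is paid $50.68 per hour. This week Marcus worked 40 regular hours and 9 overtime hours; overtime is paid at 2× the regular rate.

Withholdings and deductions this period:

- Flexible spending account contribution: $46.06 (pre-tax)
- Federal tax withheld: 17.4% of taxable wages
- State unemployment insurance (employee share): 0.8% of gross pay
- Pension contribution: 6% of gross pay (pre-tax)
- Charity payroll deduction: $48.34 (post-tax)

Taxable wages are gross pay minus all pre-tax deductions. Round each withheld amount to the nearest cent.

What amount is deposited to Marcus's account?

Regular pay: 40 × $50.68 = $2,027.20
Overtime pay: 9 × $50.68 × 2 = $912.24
Gross pay = $2,027.20 + $912.24 = $2,939.44
Flexible spending account contribution: $46.06
Pension contribution: $2,939.44 × 0.06 = $176.37
Pre-tax total = $46.06 + $176.37 = $222.43
Taxable wages = $2,939.44 − $222.43 = $2,717.01
Federal tax withheld: $2,717.01 × 0.174 = $472.76
State unemployment insurance (employee share): $2,939.44 × 0.008 = $23.52
Charity payroll deduction: $48.34
Total deductions = $46.06 + $176.37 + $472.76 + $23.52 + $48.34 = $767.05
Net pay = $2,939.44 − $767.05 = $2,172.39

$2,172.39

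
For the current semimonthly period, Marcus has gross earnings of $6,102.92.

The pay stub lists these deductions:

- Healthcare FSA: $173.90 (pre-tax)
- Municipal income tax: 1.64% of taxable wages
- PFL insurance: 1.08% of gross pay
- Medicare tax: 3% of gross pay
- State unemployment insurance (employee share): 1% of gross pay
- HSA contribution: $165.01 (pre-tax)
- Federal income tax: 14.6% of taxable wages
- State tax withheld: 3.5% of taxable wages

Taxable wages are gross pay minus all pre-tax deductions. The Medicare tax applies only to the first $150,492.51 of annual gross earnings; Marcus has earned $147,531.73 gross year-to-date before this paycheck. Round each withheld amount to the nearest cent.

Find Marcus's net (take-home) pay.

$4,410.43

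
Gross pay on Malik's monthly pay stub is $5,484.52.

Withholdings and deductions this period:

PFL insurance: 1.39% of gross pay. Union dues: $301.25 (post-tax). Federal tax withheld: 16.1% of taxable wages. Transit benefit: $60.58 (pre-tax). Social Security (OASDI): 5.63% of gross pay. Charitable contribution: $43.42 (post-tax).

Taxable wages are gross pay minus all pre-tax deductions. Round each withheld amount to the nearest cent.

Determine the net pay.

$3,821.01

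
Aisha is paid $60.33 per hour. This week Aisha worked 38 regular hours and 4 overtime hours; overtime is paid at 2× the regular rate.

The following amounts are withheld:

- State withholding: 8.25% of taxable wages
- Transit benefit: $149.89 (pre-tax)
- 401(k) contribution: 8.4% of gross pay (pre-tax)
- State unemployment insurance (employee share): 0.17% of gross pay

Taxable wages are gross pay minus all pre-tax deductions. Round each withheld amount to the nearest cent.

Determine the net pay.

Regular pay: 38 × $60.33 = $2,292.54
Overtime pay: 4 × $60.33 × 2 = $482.64
Gross pay = $2,292.54 + $482.64 = $2,775.18
Transit benefit: $149.89
401(k) contribution: $2,775.18 × 0.084 = $233.12
Pre-tax total = $149.89 + $233.12 = $383.01
Taxable wages = $2,775.18 − $383.01 = $2,392.17
State withholding: $2,392.17 × 0.0825 = $197.35
State unemployment insurance (employee share): $2,775.18 × 0.0017 = $4.72
Total deductions = $149.89 + $233.12 + $197.35 + $4.72 = $585.08
Net pay = $2,775.18 − $585.08 = $2,190.10

$2,190.10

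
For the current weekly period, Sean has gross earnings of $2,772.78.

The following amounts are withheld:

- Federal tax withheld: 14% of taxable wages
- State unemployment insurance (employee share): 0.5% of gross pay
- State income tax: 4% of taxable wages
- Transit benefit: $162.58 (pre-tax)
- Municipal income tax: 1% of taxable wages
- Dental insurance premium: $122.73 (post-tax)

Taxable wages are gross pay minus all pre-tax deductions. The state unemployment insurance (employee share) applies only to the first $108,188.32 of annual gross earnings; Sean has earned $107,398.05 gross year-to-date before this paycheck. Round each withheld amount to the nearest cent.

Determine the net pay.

$1,987.58

Transit benefit: $162.58
Taxable wages = $2,772.78 − $162.58 = $2,610.20
Federal tax withheld: $2,610.20 × 0.14 = $365.43
Municipal income tax: $2,610.20 × 0.01 = $26.10
State income tax: $2,610.20 × 0.04 = $104.41
State unemployment insurance (employee share): only $108,188.32 − $107,398.05 = $790.27 of this check is subject → $790.27 × 0.005 = $3.95
Dental insurance premium: $122.73
Total deductions = $162.58 + $365.43 + $26.10 + $104.41 + $3.95 + $122.73 = $785.20
Net pay = $2,772.78 − $785.20 = $1,987.58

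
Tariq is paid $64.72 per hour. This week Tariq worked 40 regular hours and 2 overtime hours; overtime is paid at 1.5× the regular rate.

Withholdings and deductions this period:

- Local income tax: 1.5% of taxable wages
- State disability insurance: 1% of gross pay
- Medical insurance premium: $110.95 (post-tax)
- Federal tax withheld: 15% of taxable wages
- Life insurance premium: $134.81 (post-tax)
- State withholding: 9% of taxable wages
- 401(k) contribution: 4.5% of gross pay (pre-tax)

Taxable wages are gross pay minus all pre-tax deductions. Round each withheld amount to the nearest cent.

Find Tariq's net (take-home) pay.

$1706.41

Regular pay: 40 × $64.72 = $2588.80
Overtime pay: 2 × $64.72 × 1.5 = $194.16
Gross pay = $2588.80 + $194.16 = $2782.96
401(k) contribution: $2782.96 × 0.045 = $125.23
Taxable wages = $2782.96 − $125.23 = $2657.73
Federal tax withheld: $2657.73 × 0.15 = $398.66
Local income tax: $2657.73 × 0.015 = $39.87
State withholding: $2657.73 × 0.09 = $239.20
State disability insurance: $2782.96 × 0.01 = $27.83
Medical insurance premium: $110.95
Life insurance premium: $134.81
Total deductions = $125.23 + $398.66 + $39.87 + $239.20 + $27.83 + $110.95 + $134.81 = $1076.55
Net pay = $2782.96 − $1076.55 = $1706.41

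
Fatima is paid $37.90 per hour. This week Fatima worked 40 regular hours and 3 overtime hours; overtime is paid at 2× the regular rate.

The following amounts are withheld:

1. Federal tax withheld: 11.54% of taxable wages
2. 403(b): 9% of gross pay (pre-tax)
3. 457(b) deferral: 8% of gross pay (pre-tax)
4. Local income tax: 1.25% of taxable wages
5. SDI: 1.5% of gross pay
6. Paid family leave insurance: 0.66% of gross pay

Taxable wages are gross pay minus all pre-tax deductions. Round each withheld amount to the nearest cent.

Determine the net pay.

$1224.28

Regular pay: 40 × $37.90 = $1516.00
Overtime pay: 3 × $37.90 × 2 = $227.40
Gross pay = $1516.00 + $227.40 = $1743.40
457(b) deferral: $1743.40 × 0.08 = $139.47
403(b): $1743.40 × 0.09 = $156.91
Pre-tax total = $139.47 + $156.91 = $296.38
Taxable wages = $1743.40 − $296.38 = $1447.02
Local income tax: $1447.02 × 0.0125 = $18.09
Federal tax withheld: $1447.02 × 0.1154 = $166.99
SDI: $1743.40 × 0.015 = $26.15
Paid family leave insurance: $1743.40 × 0.0066 = $11.51
Total deductions = $139.47 + $156.91 + $18.09 + $166.99 + $26.15 + $11.51 = $519.12
Net pay = $1743.40 − $519.12 = $1224.28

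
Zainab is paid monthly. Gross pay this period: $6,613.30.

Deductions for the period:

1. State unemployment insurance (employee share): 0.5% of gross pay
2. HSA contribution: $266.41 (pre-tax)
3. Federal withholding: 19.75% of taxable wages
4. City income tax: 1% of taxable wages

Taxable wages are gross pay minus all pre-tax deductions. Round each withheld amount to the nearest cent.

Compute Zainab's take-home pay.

$4,996.84

HSA contribution: $266.41
Taxable wages = $6,613.30 − $266.41 = $6,346.89
Federal withholding: $6,346.89 × 0.1975 = $1,253.51
City income tax: $6,346.89 × 0.01 = $63.47
State unemployment insurance (employee share): $6,613.30 × 0.005 = $33.07
Total deductions = $266.41 + $1,253.51 + $63.47 + $33.07 = $1,616.46
Net pay = $6,613.30 − $1,616.46 = $4,996.84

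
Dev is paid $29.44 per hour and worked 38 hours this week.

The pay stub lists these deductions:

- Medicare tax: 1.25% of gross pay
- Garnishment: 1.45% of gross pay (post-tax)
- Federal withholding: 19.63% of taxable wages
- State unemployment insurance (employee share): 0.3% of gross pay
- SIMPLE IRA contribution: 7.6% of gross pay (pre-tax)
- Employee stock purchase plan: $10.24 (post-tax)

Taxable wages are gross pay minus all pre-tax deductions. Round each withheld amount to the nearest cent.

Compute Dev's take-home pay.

$786.98

Gross pay: 38 × $29.44 = $1,118.72
SIMPLE IRA contribution: $1,118.72 × 0.076 = $85.02
Taxable wages = $1,118.72 − $85.02 = $1,033.70
Federal withholding: $1,033.70 × 0.1963 = $202.92
Medicare tax: $1,118.72 × 0.0125 = $13.98
State unemployment insurance (employee share): $1,118.72 × 0.003 = $3.36
Employee stock purchase plan: $10.24
Garnishment: $1,118.72 × 0.0145 = $16.22
Total deductions = $85.02 + $202.92 + $13.98 + $3.36 + $10.24 + $16.22 = $331.74
Net pay = $1,118.72 − $331.74 = $786.98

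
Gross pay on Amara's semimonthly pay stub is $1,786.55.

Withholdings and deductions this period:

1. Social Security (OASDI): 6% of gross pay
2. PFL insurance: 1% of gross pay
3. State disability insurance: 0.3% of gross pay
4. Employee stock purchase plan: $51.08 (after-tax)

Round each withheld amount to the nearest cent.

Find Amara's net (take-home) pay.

$1,605.05

Social Security (OASDI): $1,786.55 × 0.06 = $107.19
State disability insurance: $1,786.55 × 0.003 = $5.36
PFL insurance: $1,786.55 × 0.01 = $17.87
Employee stock purchase plan: $51.08
Total deductions = $107.19 + $5.36 + $17.87 + $51.08 = $181.50
Net pay = $1,786.55 − $181.50 = $1,605.05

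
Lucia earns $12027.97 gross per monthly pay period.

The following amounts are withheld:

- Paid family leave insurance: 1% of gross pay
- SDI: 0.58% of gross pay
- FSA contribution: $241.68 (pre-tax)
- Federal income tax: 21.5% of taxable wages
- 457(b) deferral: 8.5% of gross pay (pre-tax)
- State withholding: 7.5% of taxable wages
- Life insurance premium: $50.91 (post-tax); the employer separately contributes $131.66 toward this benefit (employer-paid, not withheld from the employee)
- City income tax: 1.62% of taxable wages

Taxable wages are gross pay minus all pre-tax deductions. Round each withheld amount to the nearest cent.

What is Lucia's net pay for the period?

FSA contribution: $241.68
457(b) deferral: $12027.97 × 0.085 = $1022.38
Pre-tax total = $241.68 + $1022.38 = $1264.06
Taxable wages = $12027.97 − $1264.06 = $10763.91
Federal income tax: $10763.91 × 0.215 = $2314.24
City income tax: $10763.91 × 0.0162 = $174.38
State withholding: $10763.91 × 0.075 = $807.29
Paid family leave insurance: $12027.97 × 0.01 = $120.28
SDI: $12027.97 × 0.0058 = $69.76
Life insurance premium: $50.91
(Employer's $131.66 toward life insurance premium is not withheld from the employee.)
Total deductions = $241.68 + $1022.38 + $2314.24 + $174.38 + $807.29 + $120.28 + $69.76 + $50.91 = $4800.92
Net pay = $12027.97 − $4800.92 = $7227.05

$7227.05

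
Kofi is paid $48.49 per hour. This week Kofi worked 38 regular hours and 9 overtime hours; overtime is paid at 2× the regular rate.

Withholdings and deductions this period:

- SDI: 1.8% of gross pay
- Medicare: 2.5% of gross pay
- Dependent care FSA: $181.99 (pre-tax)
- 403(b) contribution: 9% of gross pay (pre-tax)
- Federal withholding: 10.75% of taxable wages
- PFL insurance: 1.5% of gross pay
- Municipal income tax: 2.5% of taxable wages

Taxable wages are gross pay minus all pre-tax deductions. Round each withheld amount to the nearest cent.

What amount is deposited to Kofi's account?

Regular pay: 38 × $48.49 = $1842.62
Overtime pay: 9 × $48.49 × 2 = $872.82
Gross pay = $1842.62 + $872.82 = $2715.44
Dependent care FSA: $181.99
403(b) contribution: $2715.44 × 0.09 = $244.39
Pre-tax total = $181.99 + $244.39 = $426.38
Taxable wages = $2715.44 − $426.38 = $2289.06
Municipal income tax: $2289.06 × 0.025 = $57.23
Federal withholding: $2289.06 × 0.1075 = $246.07
SDI: $2715.44 × 0.018 = $48.88
Medicare: $2715.44 × 0.025 = $67.89
PFL insurance: $2715.44 × 0.015 = $40.73
Total deductions = $181.99 + $244.39 + $57.23 + $246.07 + $48.88 + $67.89 + $40.73 = $887.18
Net pay = $2715.44 − $887.18 = $1828.26

$1828.26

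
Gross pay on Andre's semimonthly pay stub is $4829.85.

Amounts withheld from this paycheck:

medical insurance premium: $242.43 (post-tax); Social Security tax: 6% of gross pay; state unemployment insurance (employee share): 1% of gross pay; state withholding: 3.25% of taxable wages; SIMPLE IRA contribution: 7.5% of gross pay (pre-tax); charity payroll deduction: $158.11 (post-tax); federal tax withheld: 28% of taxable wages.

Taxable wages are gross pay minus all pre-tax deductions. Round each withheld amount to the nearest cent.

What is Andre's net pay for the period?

$2332.85

SIMPLE IRA contribution: $4829.85 × 0.075 = $362.24
Taxable wages = $4829.85 − $362.24 = $4467.61
Federal tax withheld: $4467.61 × 0.28 = $1250.93
State withholding: $4467.61 × 0.0325 = $145.20
Social Security tax: $4829.85 × 0.06 = $289.79
State unemployment insurance (employee share): $4829.85 × 0.01 = $48.30
Medical insurance premium: $242.43
Charity payroll deduction: $158.11
Total deductions = $362.24 + $1250.93 + $145.20 + $289.79 + $48.30 + $242.43 + $158.11 = $2497.00
Net pay = $4829.85 − $2497.00 = $2332.85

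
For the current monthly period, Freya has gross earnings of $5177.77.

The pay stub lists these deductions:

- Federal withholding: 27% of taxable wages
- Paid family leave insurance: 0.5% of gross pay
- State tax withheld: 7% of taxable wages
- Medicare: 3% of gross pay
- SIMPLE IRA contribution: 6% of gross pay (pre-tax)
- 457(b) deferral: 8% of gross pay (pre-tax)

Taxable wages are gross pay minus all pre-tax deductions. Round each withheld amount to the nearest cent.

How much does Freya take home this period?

457(b) deferral: $5177.77 × 0.08 = $414.22
SIMPLE IRA contribution: $5177.77 × 0.06 = $310.67
Pre-tax total = $414.22 + $310.67 = $724.89
Taxable wages = $5177.77 − $724.89 = $4452.88
Federal withholding: $4452.88 × 0.27 = $1202.28
State tax withheld: $4452.88 × 0.07 = $311.70
Medicare: $5177.77 × 0.03 = $155.33
Paid family leave insurance: $5177.77 × 0.005 = $25.89
Total deductions = $414.22 + $310.67 + $1202.28 + $311.70 + $155.33 + $25.89 = $2420.09
Net pay = $5177.77 − $2420.09 = $2757.68

$2757.68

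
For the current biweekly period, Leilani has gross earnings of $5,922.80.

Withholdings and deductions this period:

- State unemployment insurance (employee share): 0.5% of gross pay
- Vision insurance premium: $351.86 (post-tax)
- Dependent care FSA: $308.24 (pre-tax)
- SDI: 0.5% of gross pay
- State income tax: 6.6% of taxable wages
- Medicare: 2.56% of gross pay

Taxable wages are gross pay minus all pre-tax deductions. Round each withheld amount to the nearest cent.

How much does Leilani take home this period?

Dependent care FSA: $308.24
Taxable wages = $5,922.80 − $308.24 = $5,614.56
State income tax: $5,614.56 × 0.066 = $370.56
State unemployment insurance (employee share): $5,922.80 × 0.005 = $29.61
SDI: $5,922.80 × 0.005 = $29.61
Medicare: $5,922.80 × 0.0256 = $151.62
Vision insurance premium: $351.86
Total deductions = $308.24 + $370.56 + $29.61 + $29.61 + $151.62 + $351.86 = $1,241.50
Net pay = $5,922.80 − $1,241.50 = $4,681.30

$4,681.30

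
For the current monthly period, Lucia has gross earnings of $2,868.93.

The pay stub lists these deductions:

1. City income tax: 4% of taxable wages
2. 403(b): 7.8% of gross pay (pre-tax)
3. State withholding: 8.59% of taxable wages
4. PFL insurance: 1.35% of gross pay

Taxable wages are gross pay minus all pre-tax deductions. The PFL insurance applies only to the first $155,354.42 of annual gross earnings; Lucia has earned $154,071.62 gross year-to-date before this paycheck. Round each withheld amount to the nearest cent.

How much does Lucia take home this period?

403(b): $2,868.93 × 0.078 = $223.78
Taxable wages = $2,868.93 − $223.78 = $2,645.15
State withholding: $2,645.15 × 0.0859 = $227.22
City income tax: $2,645.15 × 0.04 = $105.81
PFL insurance: only $155,354.42 − $154,071.62 = $1,282.80 of this check is subject → $1,282.80 × 0.0135 = $17.32
Total deductions = $223.78 + $227.22 + $105.81 + $17.32 = $574.13
Net pay = $2,868.93 − $574.13 = $2,294.80

$2,294.80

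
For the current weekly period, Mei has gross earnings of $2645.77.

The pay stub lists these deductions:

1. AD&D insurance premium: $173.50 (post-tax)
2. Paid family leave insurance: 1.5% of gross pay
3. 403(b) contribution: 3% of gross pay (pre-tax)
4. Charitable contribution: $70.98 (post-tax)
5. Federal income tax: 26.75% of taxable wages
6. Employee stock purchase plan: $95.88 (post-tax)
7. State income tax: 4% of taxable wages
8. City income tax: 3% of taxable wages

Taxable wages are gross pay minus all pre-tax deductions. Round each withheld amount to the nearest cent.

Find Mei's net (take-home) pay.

$1320.19

403(b) contribution: $2645.77 × 0.03 = $79.37
Taxable wages = $2645.77 − $79.37 = $2566.40
State income tax: $2566.40 × 0.04 = $102.66
City income tax: $2566.40 × 0.03 = $76.99
Federal income tax: $2566.40 × 0.2675 = $686.51
Paid family leave insurance: $2645.77 × 0.015 = $39.69
Employee stock purchase plan: $95.88
Charitable contribution: $70.98
AD&D insurance premium: $173.50
Total deductions = $79.37 + $102.66 + $76.99 + $686.51 + $39.69 + $95.88 + $70.98 + $173.50 = $1325.58
Net pay = $2645.77 − $1325.58 = $1320.19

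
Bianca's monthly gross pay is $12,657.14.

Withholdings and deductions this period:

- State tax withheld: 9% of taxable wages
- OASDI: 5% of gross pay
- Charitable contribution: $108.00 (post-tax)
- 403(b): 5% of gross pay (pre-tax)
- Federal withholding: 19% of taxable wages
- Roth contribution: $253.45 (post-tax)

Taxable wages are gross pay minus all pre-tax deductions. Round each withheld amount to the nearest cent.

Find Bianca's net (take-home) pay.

$7,663.17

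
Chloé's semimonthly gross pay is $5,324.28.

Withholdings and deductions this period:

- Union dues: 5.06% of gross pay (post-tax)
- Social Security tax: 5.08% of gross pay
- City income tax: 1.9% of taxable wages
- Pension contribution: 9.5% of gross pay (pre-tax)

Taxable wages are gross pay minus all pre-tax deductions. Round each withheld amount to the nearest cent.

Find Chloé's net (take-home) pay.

$4,187.04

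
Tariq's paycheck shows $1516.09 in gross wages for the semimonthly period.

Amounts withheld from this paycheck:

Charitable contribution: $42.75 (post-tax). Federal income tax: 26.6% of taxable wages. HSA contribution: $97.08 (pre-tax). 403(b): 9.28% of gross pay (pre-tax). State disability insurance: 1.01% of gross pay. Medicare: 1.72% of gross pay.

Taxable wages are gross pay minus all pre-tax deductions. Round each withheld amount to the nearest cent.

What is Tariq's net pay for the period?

403(b): $1516.09 × 0.0928 = $140.69
HSA contribution: $97.08
Pre-tax total = $140.69 + $97.08 = $237.77
Taxable wages = $1516.09 − $237.77 = $1278.32
Federal income tax: $1278.32 × 0.266 = $340.03
Medicare: $1516.09 × 0.0172 = $26.08
State disability insurance: $1516.09 × 0.0101 = $15.31
Charitable contribution: $42.75
Total deductions = $140.69 + $97.08 + $340.03 + $26.08 + $15.31 + $42.75 = $661.94
Net pay = $1516.09 − $661.94 = $854.15

$854.15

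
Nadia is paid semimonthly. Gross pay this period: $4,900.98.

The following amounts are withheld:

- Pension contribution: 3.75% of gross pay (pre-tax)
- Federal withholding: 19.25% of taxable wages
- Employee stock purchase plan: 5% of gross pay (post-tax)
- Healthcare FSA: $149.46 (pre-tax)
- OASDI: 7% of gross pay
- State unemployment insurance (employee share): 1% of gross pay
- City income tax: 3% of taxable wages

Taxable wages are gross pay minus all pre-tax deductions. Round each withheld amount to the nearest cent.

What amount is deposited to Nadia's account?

$2,914.28

Pension contribution: $4,900.98 × 0.0375 = $183.79
Healthcare FSA: $149.46
Pre-tax total = $183.79 + $149.46 = $333.25
Taxable wages = $4,900.98 − $333.25 = $4,567.73
City income tax: $4,567.73 × 0.03 = $137.03
Federal withholding: $4,567.73 × 0.1925 = $879.29
State unemployment insurance (employee share): $4,900.98 × 0.01 = $49.01
OASDI: $4,900.98 × 0.07 = $343.07
Employee stock purchase plan: $4,900.98 × 0.05 = $245.05
Total deductions = $183.79 + $149.46 + $137.03 + $879.29 + $49.01 + $343.07 + $245.05 = $1,986.70
Net pay = $4,900.98 − $1,986.70 = $2,914.28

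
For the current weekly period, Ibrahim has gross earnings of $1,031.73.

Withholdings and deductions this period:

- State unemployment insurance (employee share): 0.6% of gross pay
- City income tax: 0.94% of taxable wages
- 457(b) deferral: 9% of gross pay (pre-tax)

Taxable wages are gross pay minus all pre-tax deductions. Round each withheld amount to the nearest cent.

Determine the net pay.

$923.85

457(b) deferral: $1,031.73 × 0.09 = $92.86
Taxable wages = $1,031.73 − $92.86 = $938.87
City income tax: $938.87 × 0.0094 = $8.83
State unemployment insurance (employee share): $1,031.73 × 0.006 = $6.19
Total deductions = $92.86 + $8.83 + $6.19 = $107.88
Net pay = $1,031.73 − $107.88 = $923.85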